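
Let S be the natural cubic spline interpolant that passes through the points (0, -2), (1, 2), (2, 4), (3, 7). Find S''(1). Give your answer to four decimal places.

-3.6000

Put M_i = S'' at the i-th knot. Here h = (1, 1, 1) and Δ = (4, 2, 3), so the interior equations h_(i-1)·M_(i-1) + 2(h_(i-1)+h_i)·M_i + h_i·M_(i+1) = 6(Δ_i − Δ_(i-1)) read
  1·M_0 + 4·M_1 + 1·M_2 = 6(Δ_1 - Δ_0) = -12
  1·M_1 + 4·M_2 + 1·M_3 = 6(Δ_2 - Δ_1) = 6
Natural end conditions: M_0 = M_3 = 0.
Solving: M_0 = 0, M_1 = -18/5, M_2 = 12/5, M_3 = 0.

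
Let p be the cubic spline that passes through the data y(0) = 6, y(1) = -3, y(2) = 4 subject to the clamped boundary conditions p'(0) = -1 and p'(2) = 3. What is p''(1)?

44

With M_i denoting the second derivative at x_i, h_i = 1, 1, and Δ_i = (y_(i+1) − y_i)/h_i = -9, 7:
  1·M_0 + 4·M_1 + 1·M_2 = 6(Δ_1 - Δ_0) = 96
Clamped end conditions give two more equations: 2h_0·M_0 + h_0·M_1 = 6(Δ_0 - p'(0)) = -48 and h_1·M_1 + 2h_1·M_2 = 6(p'(2) - Δ_1) = -24.
Forward elimination and back-substitution give M_0 = -46, M_1 = 44, M_2 = -34.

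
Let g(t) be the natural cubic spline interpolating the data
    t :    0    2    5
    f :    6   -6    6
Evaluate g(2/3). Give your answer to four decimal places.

0.8148

Let m_i = g''(x_i). Step sizes h_i = 2, 3; slopes of the chords Δ_i = (y_(i+1) - y_i)/h_i = -6, 4.
  2·m_0 + 10·m_1 + 3·m_2 = 6(Δ_1 - Δ_0) = 60
Natural end conditions: m_0 = m_2 = 0.
Solving: m_0 = 0, m_1 = 6, m_2 = 0.
On [0, 2], g(t) = 6 - 8·t + 0·t² + 1/2·t³.
With t = 2/3: g(2/3) = 22/27.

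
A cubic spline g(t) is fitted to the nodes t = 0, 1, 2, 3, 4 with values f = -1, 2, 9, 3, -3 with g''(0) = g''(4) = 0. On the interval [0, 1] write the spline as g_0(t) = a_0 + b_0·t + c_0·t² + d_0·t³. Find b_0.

1

With M_i denoting the second derivative at x_i, h_i = 1, 1, 1, 1, and Δ_i = (y_(i+1) − y_i)/h_i = 3, 7, -6, -6:
  1·M_0 + 4·M_1 + 1·M_2 = 6(Δ_1 - Δ_0) = 24
  1·M_1 + 4·M_2 + 1·M_3 = 6(Δ_2 - Δ_1) = -78
  1·M_2 + 4·M_3 + 1·M_4 = 6(Δ_3 - Δ_2) = 0
Natural end conditions: M_0 = M_4 = 0.
Solving the tridiagonal system: M_0 = 0, M_1 = 12, M_2 = -24, M_3 = 6, M_4 = 0.
On [0, 1], with g_0(t) = a_0 + b_0·t + c_0·t² + d_0·t³: c_0 = M_0/2 = 0, d_0 = (M_1 - M_0)/(6h_0) = 2, b_0 = Δ_0 - h_0(2M_0 + M_1)/6 = 1.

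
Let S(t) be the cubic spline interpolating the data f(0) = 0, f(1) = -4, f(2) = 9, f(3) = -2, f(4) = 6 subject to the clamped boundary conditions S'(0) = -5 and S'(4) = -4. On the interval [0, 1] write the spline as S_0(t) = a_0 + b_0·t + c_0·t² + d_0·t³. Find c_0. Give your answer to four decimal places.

Let M_i = S''(x_i). Step sizes h_i = 1, 1, 1, 1; slopes of the chords Δ_i = (y_(i+1) - y_i)/h_i = -4, 13, -11, 8.
  1·M_0 + 4·M_1 + 1·M_2 = 6(Δ_1 - Δ_0) = 102
  1·M_1 + 4·M_2 + 1·M_3 = 6(Δ_2 - Δ_1) = -144
  1·M_2 + 4·M_3 + 1·M_4 = 6(Δ_3 - Δ_2) = 114
Clamped end conditions give two more equations: 2h_0·M_0 + h_0·M_1 = 6(Δ_0 - S'(0)) = 6 and h_3·M_3 + 2h_3·M_4 = 6(S'(4) - Δ_3) = -72.
Forward elimination and back-substitution give M_0 = -563/28, M_1 = 647/14, M_2 = -251/4, M_3 = 851/14, M_4 = -1859/28.
On [0, 1], with S_0(t) = a_0 + b_0·t + c_0·t² + d_0·t³: c_0 = M_0/2 = -563/56, d_0 = (M_1 - M_0)/(6h_0) = 619/56, b_0 = Δ_0 - h_0(2M_0 + M_1)/6 = -5.

-10.0536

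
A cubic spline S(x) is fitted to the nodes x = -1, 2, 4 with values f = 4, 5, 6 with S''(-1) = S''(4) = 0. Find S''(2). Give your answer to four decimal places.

0.1000

With σ_i denoting the second derivative at x_i, h_i = 3, 2, and Δ_i = (y_(i+1) − y_i)/h_i = 1/3, 1/2:
  3·σ_0 + 10·σ_1 + 2·σ_2 = 6(Δ_1 - Δ_0) = 1
Natural end conditions: σ_0 = σ_2 = 0.
Forward elimination and back-substitution give σ_0 = 0, σ_1 = 1/10, σ_2 = 0.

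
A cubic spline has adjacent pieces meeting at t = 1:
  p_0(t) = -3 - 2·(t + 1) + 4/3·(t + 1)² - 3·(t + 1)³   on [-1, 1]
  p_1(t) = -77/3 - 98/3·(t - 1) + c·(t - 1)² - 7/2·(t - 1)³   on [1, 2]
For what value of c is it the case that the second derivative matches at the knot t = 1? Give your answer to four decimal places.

-16.6667

p_0''(t) = 8/3 - 18·(t + 1), so p_0''(1) = -100/3. On the right, p_1''(1) = 2c, so c = -50/3.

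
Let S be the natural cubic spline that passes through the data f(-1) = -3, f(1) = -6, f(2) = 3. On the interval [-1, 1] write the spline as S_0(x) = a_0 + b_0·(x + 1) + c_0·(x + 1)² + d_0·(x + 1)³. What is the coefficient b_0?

Write m_i for S''(x_i). With h_i = 2, 1 and divided differences Δ_i = -3/2, 9, the continuity of S' gives the tridiagonal system
  2·m_0 + 6·m_1 + 1·m_2 = 6(Δ_1 - Δ_0) = 63
Natural end conditions: m_0 = m_2 = 0.
Forward elimination and back-substitution give m_0 = 0, m_1 = 21/2, m_2 = 0.
On [-1, 1], with S_0(x) = a_0 + b_0·(x + 1) + c_0·(x + 1)² + d_0·(x + 1)³: c_0 = m_0/2 = 0, d_0 = (m_1 - m_0)/(6h_0) = 7/8, b_0 = Δ_0 - h_0(2m_0 + m_1)/6 = -5.

-5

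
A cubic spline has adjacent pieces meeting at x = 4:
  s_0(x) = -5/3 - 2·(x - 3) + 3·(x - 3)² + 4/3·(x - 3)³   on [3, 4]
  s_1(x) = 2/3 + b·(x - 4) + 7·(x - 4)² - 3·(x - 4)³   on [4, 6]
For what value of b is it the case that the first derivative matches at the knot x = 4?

s_0'(x) = -2 + 6·(x - 3) + 4·(x - 3)², so s_0'(4) = 8. On the right, s_1'(4) = b, so b = 8.

8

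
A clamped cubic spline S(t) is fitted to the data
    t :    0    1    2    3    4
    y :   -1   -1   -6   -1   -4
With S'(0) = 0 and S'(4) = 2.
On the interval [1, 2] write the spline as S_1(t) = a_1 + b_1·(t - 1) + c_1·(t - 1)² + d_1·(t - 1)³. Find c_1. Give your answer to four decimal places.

Let m_i = S''(x_i). Step sizes h_i = 1, 1, 1, 1; slopes of the chords Δ_i = (y_(i+1) - y_i)/h_i = 0, -5, 5, -3.
  1·m_0 + 4·m_1 + 1·m_2 = 6(Δ_1 - Δ_0) = -30
  1·m_1 + 4·m_2 + 1·m_3 = 6(Δ_2 - Δ_1) = 60
  1·m_2 + 4·m_3 + 1·m_4 = 6(Δ_3 - Δ_2) = -48
Clamped end conditions give two more equations: 2h_0·m_0 + h_0·m_1 = 6(Δ_0 - S'(0)) = 0 and h_3·m_3 + 2h_3·m_4 = 6(S'(4) - Δ_3) = 30.
Hence m_0 = 221/28, m_1 = -221/14, m_2 = 101/4, m_3 = -353/14, m_4 = 773/28.
On [1, 2], with S_1(t) = a_1 + b_1·(t - 1) + c_1·(t - 1)² + d_1·(t - 1)³: c_1 = m_1/2 = -221/28, d_1 = (m_2 - m_1)/(6h_1) = 383/56, b_1 = Δ_1 - h_1(2m_1 + m_2)/6 = -221/56.

-7.8929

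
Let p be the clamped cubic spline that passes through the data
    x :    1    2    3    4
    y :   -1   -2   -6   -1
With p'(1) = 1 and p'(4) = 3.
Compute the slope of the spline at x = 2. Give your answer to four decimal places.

Write M_i for p''(x_i). With h_i = 1, 1, 1 and divided differences Δ_i = -1, -4, 5, the continuity of p' gives the tridiagonal system
  1·M_0 + 4·M_1 + 1·M_2 = 6(Δ_1 - Δ_0) = -18
  1·M_1 + 4·M_2 + 1·M_3 = 6(Δ_2 - Δ_1) = 54
Clamped end conditions give two more equations: 2h_0·M_0 + h_0·M_1 = 6(Δ_0 - p'(1)) = -12 and h_2·M_2 + 2h_2·M_3 = 6(p'(4) - Δ_2) = -12.
Solving: M_0 = -22/15, M_1 = -136/15, M_2 = 296/15, M_3 = -238/15.
On [2, 3], p'(x) = b_1 + 2c_1·(x - 2) + 3d_1·(x - 2)² with b_1 = Δ_1 - h_1(2M_1 + M_2)/6 = -64/15, c_1 = M_1/2 = -68/15, d_1 = (M_2 - M_1)/(6h_1) = 24/5. So p'(2) = -64/15.

-4.2667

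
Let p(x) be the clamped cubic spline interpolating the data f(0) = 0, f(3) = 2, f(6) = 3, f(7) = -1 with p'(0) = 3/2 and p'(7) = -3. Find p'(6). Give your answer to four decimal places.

-3.4032

Write m_i for p''(x_i). With h_i = 3, 3, 1 and divided differences Δ_i = 2/3, 1/3, -4, the continuity of p' gives the tridiagonal system
  3·m_0 + 12·m_1 + 3·m_2 = 6(Δ_1 - Δ_0) = -2
  3·m_1 + 8·m_2 + 1·m_3 = 6(Δ_2 - Δ_1) = -26
Clamped end conditions give two more equations: 2h_0·m_0 + h_0·m_1 = 6(Δ_0 - p'(0)) = -5 and h_2·m_2 + 2h_2·m_3 = 6(p'(7) - Δ_2) = 6.
Hence m_0 = -46/31, m_1 = 121/93, m_2 = -136/31, m_3 = 161/31.
On [6, 7], p'(x) = b_2 + 2c_2·(x - 6) + 3d_2·(x - 6)² with b_2 = Δ_2 - h_2(2m_2 + m_3)/6 = -211/62, c_2 = m_2/2 = -68/31, d_2 = (m_3 - m_2)/(6h_2) = 99/62. So p'(6) = -211/62.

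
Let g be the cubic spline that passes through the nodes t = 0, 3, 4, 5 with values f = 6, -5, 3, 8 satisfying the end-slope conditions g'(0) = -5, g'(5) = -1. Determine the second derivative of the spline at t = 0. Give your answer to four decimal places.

-3.9770

Put M_i = g'' at the i-th knot. Here h = (3, 1, 1) and Δ = (-11/3, 8, 5), so the interior equations h_(i-1)·M_(i-1) + 2(h_(i-1)+h_i)·M_i + h_i·M_(i+1) = 6(Δ_i − Δ_(i-1)) read
  3·M_0 + 8·M_1 + 1·M_2 = 6(Δ_1 - Δ_0) = 70
  1·M_1 + 4·M_2 + 1·M_3 = 6(Δ_2 - Δ_1) = -18
Clamped end conditions give two more equations: 2h_0·M_0 + h_0·M_1 = 6(Δ_0 - g'(0)) = 8 and h_2·M_2 + 2h_2·M_3 = 6(g'(5) - Δ_2) = -36.
Forward elimination and back-substitution give M_0 = -346/87, M_1 = 308/29, M_2 = -88/29, M_3 = -478/29.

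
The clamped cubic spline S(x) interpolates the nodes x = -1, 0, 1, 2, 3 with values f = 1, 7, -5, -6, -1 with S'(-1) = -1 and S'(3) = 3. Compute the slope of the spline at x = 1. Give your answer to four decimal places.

-10.5714

Put m_i = S'' at the i-th knot. Here h = (1, 1, 1, 1) and Δ = (6, -12, -1, 5), so the interior equations h_(i-1)·m_(i-1) + 2(h_(i-1)+h_i)·m_i + h_i·m_(i+1) = 6(Δ_i − Δ_(i-1)) read
  1·m_0 + 4·m_1 + 1·m_2 = 6(Δ_1 - Δ_0) = -108
  1·m_1 + 4·m_2 + 1·m_3 = 6(Δ_2 - Δ_1) = 66
  1·m_2 + 4·m_3 + 1·m_4 = 6(Δ_3 - Δ_2) = 36
Clamped end conditions give two more equations: 2h_0·m_0 + h_0·m_1 = 6(Δ_0 - S'(-1)) = 42 and h_3·m_3 + 2h_3·m_4 = 6(S'(3) - Δ_3) = -12.
Solving the tridiagonal system: m_0 = 605/14, m_1 = -311/7, m_2 = 53/2, m_3 = 31/7, m_4 = -115/14.
On [1, 2], S'(x) = b_2 + 2c_2·(x - 1) + 3d_2·(x - 1)² with b_2 = Δ_2 - h_2(2m_2 + m_3)/6 = -74/7, c_2 = m_2/2 = 53/4, d_2 = (m_3 - m_2)/(6h_2) = -103/28. So S'(1) = -74/7.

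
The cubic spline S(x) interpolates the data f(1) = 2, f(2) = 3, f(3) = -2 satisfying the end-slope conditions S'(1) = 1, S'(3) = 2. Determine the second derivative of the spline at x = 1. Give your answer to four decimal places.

With M_i denoting the second derivative at x_i, h_i = 1, 1, and Δ_i = (y_(i+1) − y_i)/h_i = 1, -5:
  1·M_0 + 4·M_1 + 1·M_2 = 6(Δ_1 - Δ_0) = -36
Clamped end conditions give two more equations: 2h_0·M_0 + h_0·M_1 = 6(Δ_0 - S'(1)) = 0 and h_1·M_1 + 2h_1·M_2 = 6(S'(3) - Δ_1) = 42.
Forward elimination and back-substitution give M_0 = 19/2, M_1 = -19, M_2 = 61/2.

9.5000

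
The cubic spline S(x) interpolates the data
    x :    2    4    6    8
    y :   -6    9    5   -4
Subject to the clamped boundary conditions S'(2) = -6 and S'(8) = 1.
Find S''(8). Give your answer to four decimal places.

8.5333

With M_i denoting the second derivative at x_i, h_i = 2, 2, 2, and Δ_i = (y_(i+1) − y_i)/h_i = 15/2, -2, -9/2:
  2·M_0 + 8·M_1 + 2·M_2 = 6(Δ_1 - Δ_0) = -57
  2·M_1 + 8·M_2 + 2·M_3 = 6(Δ_2 - Δ_1) = -15
Clamped end conditions give two more equations: 2h_0·M_0 + h_0·M_1 = 6(Δ_0 - S'(2)) = 81 and h_2·M_2 + 2h_2·M_3 = 6(S'(8) - Δ_2) = 33.
Solving: M_0 = 407/15, M_1 = -413/30, M_2 = -17/30, M_3 = 128/15.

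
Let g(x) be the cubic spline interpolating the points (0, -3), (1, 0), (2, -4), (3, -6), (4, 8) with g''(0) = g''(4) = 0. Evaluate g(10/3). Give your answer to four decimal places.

Let M_i = g''(x_i). Step sizes h_i = 1, 1, 1, 1; slopes of the chords Δ_i = (y_(i+1) - y_i)/h_i = 3, -4, -2, 14.
  1·M_0 + 4·M_1 + 1·M_2 = 6(Δ_1 - Δ_0) = -42
  1·M_1 + 4·M_2 + 1·M_3 = 6(Δ_2 - Δ_1) = 12
  1·M_2 + 4·M_3 + 1·M_4 = 6(Δ_3 - Δ_2) = 96
Natural end conditions: M_0 = M_4 = 0.
Solving: M_0 = 0, M_1 = -291/28, M_2 = -3/7, M_3 = 675/28, M_4 = 0.
On [3, 4], g(x) = -6 + 167/28·(x - 3) + 675/56·(x - 3)² - 225/56·(x - 3)³.
With (x - 3) = 1/3: g(10/3) = -79/28.

-2.8214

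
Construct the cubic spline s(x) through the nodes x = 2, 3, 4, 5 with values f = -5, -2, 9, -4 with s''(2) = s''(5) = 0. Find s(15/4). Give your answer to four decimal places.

Put M_i = s'' at the i-th knot. Here h = (1, 1, 1) and Δ = (3, 11, -13), so the interior equations h_(i-1)·M_(i-1) + 2(h_(i-1)+h_i)·M_i + h_i·M_(i+1) = 6(Δ_i − Δ_(i-1)) read
  1·M_0 + 4·M_1 + 1·M_2 = 6(Δ_1 - Δ_0) = 48
  1·M_1 + 4·M_2 + 1·M_3 = 6(Δ_2 - Δ_1) = -144
Natural end conditions: M_0 = M_3 = 0.
Forward elimination and back-substitution give M_0 = 0, M_1 = 112/5, M_2 = -208/5, M_3 = 0.
On [3, 4], s(x) = -2 + 157/15·(x - 3) + 56/5·(x - 3)² - 32/3·(x - 3)³.
With (x - 3) = 3/4: s(15/4) = 153/20.

7.6500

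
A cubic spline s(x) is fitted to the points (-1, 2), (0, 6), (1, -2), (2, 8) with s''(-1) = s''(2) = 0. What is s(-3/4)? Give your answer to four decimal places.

4.0313

Let σ_i = s''(x_i). Step sizes h_i = 1, 1, 1; slopes of the chords Δ_i = (y_(i+1) - y_i)/h_i = 4, -8, 10.
  1·σ_0 + 4·σ_1 + 1·σ_2 = 6(Δ_1 - Δ_0) = -72
  1·σ_1 + 4·σ_2 + 1·σ_3 = 6(Δ_2 - Δ_1) = 108
Natural end conditions: σ_0 = σ_3 = 0.
Forward elimination and back-substitution give σ_0 = 0, σ_1 = -132/5, σ_2 = 168/5, σ_3 = 0.
On [-1, 0], s(x) = 2 + 42/5·(x + 1) + 0·(x + 1)² - 22/5·(x + 1)³.
With (x + 1) = 1/4: s(-3/4) = 129/32.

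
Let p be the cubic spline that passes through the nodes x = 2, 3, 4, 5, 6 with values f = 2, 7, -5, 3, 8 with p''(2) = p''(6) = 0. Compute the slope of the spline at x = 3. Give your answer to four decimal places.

With M_i denoting the second derivative at x_i, h_i = 1, 1, 1, 1, and Δ_i = (y_(i+1) − y_i)/h_i = 5, -12, 8, 5:
  1·M_0 + 4·M_1 + 1·M_2 = 6(Δ_1 - Δ_0) = -102
  1·M_1 + 4·M_2 + 1·M_3 = 6(Δ_2 - Δ_1) = 120
  1·M_2 + 4·M_3 + 1·M_4 = 6(Δ_3 - Δ_2) = -18
Natural end conditions: M_0 = M_4 = 0.
Hence M_0 = 0, M_1 = -507/14, M_2 = 300/7, M_3 = -213/14, M_4 = 0.
On [3, 4], p'(x) = b_1 + 2c_1·(x - 3) + 3d_1·(x - 3)² with b_1 = Δ_1 - h_1(2M_1 + M_2)/6 = -99/14, c_1 = M_1/2 = -507/28, d_1 = (M_2 - M_1)/(6h_1) = 369/28. So p'(3) = -99/14.

-7.0714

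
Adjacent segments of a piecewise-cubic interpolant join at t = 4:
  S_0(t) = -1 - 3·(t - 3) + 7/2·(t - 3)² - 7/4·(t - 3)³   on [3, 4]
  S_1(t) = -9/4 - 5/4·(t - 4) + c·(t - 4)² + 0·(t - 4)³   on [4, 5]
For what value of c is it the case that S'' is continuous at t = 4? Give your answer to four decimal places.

-1.7500

S_0''(t) = 7 - 21/2·(t - 3), so S_0''(4) = -7/2. On the right, S_1''(4) = 2c, so c = -7/4.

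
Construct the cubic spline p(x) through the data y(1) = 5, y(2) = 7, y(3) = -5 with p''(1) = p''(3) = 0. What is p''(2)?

Put M_i = p'' at the i-th knot. Here h = (1, 1) and Δ = (2, -12), so the interior equations h_(i-1)·M_(i-1) + 2(h_(i-1)+h_i)·M_i + h_i·M_(i+1) = 6(Δ_i − Δ_(i-1)) read
  1·M_0 + 4·M_1 + 1·M_2 = 6(Δ_1 - Δ_0) = -84
Natural end conditions: M_0 = M_2 = 0.
Solving: M_0 = 0, M_1 = -21, M_2 = 0.

-21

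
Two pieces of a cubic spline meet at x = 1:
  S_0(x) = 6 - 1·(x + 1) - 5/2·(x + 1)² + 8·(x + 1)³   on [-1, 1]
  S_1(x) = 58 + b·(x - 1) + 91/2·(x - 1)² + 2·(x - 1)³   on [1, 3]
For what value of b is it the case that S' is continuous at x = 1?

S_0'(x) = -1 - 5·(x + 1) + 24·(x + 1)², so S_0'(1) = 85. On the right, S_1'(1) = b, so b = 85.

85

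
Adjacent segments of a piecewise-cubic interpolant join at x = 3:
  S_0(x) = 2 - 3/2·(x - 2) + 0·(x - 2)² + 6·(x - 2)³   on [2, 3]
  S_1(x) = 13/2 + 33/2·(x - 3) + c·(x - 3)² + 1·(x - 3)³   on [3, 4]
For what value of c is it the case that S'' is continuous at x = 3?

S_0''(x) = 0 + 36·(x - 2), so S_0''(3) = 36. On the right, S_1''(3) = 2c, so c = 18.

18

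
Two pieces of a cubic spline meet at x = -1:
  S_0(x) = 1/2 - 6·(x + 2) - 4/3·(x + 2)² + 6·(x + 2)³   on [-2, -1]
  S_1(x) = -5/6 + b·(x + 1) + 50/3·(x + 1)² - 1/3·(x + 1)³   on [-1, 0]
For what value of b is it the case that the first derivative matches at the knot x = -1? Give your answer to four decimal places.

S_0'(x) = -6 - 8/3·(x + 2) + 18·(x + 2)², so S_0'(-1) = 28/3. On the right, S_1'(-1) = b, so b = 28/3.

9.3333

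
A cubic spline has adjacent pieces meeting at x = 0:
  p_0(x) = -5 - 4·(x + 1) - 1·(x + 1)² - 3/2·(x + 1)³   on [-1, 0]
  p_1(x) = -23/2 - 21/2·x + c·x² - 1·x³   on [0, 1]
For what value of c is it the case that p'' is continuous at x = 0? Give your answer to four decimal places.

p_0''(x) = -2 - 9·(x + 1), so p_0''(0) = -11. On the right, p_1''(0) = 2c, so c = -11/2.

-5.5000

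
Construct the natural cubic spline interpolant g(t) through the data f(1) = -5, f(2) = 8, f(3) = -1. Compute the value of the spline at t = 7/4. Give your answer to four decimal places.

With m_i denoting the second derivative at x_i, h_i = 1, 1, and Δ_i = (y_(i+1) − y_i)/h_i = 13, -9:
  1·m_0 + 4·m_1 + 1·m_2 = 6(Δ_1 - Δ_0) = -132
Natural end conditions: m_0 = m_2 = 0.
Solving: m_0 = 0, m_1 = -33, m_2 = 0.
On [1, 2], g(t) = -5 + 37/2·(t - 1) + 0·(t - 1)² - 11/2·(t - 1)³.
With (t - 1) = 3/4: g(7/4) = 839/128.

6.5547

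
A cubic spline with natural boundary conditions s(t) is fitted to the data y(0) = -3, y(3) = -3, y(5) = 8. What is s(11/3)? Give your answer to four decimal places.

Write M_i for s''(x_i). With h_i = 3, 2 and divided differences Δ_i = 0, 11/2, the continuity of s' gives the tridiagonal system
  3·M_0 + 10·M_1 + 2·M_2 = 6(Δ_1 - Δ_0) = 33
Natural end conditions: M_0 = M_2 = 0.
Forward elimination and back-substitution give M_0 = 0, M_1 = 33/10, M_2 = 0.
On [3, 5], s(t) = -3 + 33/10·(t - 3) + 33/20·(t - 3)² - 11/40·(t - 3)³.
With (t - 3) = 2/3: s(11/3) = -4/27.

-0.1481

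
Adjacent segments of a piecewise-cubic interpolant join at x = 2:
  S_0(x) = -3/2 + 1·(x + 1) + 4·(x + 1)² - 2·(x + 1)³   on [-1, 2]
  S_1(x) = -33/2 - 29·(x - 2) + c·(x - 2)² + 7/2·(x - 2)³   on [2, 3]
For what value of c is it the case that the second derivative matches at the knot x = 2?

S_0''(x) = 8 - 12·(x + 1), so S_0''(2) = -28. On the right, S_1''(2) = 2c, so c = -14.

-14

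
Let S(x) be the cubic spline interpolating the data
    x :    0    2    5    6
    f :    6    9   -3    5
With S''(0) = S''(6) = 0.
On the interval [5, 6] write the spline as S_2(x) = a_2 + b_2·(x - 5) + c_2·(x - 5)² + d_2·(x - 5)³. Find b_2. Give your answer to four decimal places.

4.1549

Let M_i = S''(x_i). Step sizes h_i = 2, 3, 1; slopes of the chords Δ_i = (y_(i+1) - y_i)/h_i = 3/2, -4, 8.
  2·M_0 + 10·M_1 + 3·M_2 = 6(Δ_1 - Δ_0) = -33
  3·M_1 + 8·M_2 + 1·M_3 = 6(Δ_2 - Δ_1) = 72
Natural end conditions: M_0 = M_3 = 0.
Forward elimination and back-substitution give M_0 = 0, M_1 = -480/71, M_2 = 819/71, M_3 = 0.
On [5, 6], with S_2(x) = a_2 + b_2·(x - 5) + c_2·(x - 5)² + d_2·(x - 5)³: c_2 = M_2/2 = 819/142, d_2 = (M_3 - M_2)/(6h_2) = -273/142, b_2 = Δ_2 - h_2(2M_2 + M_3)/6 = 295/71.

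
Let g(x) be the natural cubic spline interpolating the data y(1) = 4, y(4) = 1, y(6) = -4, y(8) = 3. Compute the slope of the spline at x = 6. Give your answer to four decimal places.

0.1842

Write M_i for g''(x_i). With h_i = 3, 2, 2 and divided differences Δ_i = -1, -5/2, 7/2, the continuity of g' gives the tridiagonal system
  3·M_0 + 10·M_1 + 2·M_2 = 6(Δ_1 - Δ_0) = -9
  2·M_1 + 8·M_2 + 2·M_3 = 6(Δ_2 - Δ_1) = 36
Natural end conditions: M_0 = M_3 = 0.
Solving the tridiagonal system: M_0 = 0, M_1 = -36/19, M_2 = 189/38, M_3 = 0.
On [6, 8], g'(x) = b_2 + 2c_2·(x - 6) + 3d_2·(x - 6)² with b_2 = Δ_2 - h_2(2M_2 + M_3)/6 = 7/38, c_2 = M_2/2 = 189/76, d_2 = (M_3 - M_2)/(6h_2) = -63/152. So g'(6) = 7/38.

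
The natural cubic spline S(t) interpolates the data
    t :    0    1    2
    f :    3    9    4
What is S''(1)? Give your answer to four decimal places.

Let M_i = S''(x_i). Step sizes h_i = 1, 1; slopes of the chords Δ_i = (y_(i+1) - y_i)/h_i = 6, -5.
  1·M_0 + 4·M_1 + 1·M_2 = 6(Δ_1 - Δ_0) = -66
Natural end conditions: M_0 = M_2 = 0.
Solving: M_0 = 0, M_1 = -33/2, M_2 = 0.

-16.5000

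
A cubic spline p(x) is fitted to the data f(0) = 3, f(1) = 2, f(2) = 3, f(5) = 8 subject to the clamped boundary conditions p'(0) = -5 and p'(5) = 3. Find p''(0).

12

With M_i denoting the second derivative at x_i, h_i = 1, 1, 3, and Δ_i = (y_(i+1) − y_i)/h_i = -1, 1, 5/3:
  1·M_0 + 4·M_1 + 1·M_2 = 6(Δ_1 - Δ_0) = 12
  1·M_1 + 8·M_2 + 3·M_3 = 6(Δ_2 - Δ_1) = 4
Clamped end conditions give two more equations: 2h_0·M_0 + h_0·M_1 = 6(Δ_0 - p'(0)) = 24 and h_2·M_2 + 2h_2·M_3 = 6(p'(5) - Δ_2) = 8.
Forward elimination and back-substitution give M_0 = 12, M_1 = 0, M_2 = 0, M_3 = 4/3.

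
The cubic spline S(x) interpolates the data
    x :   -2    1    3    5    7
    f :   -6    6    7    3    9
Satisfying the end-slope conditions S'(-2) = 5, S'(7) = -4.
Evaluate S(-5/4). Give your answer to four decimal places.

-2.3748

Put M_i = S'' at the i-th knot. Here h = (3, 2, 2, 2) and Δ = (4, 1/2, -2, 3), so the interior equations h_(i-1)·M_(i-1) + 2(h_(i-1)+h_i)·M_i + h_i·M_(i+1) = 6(Δ_i − Δ_(i-1)) read
  3·M_0 + 10·M_1 + 2·M_2 = 6(Δ_1 - Δ_0) = -21
  2·M_1 + 8·M_2 + 2·M_3 = 6(Δ_2 - Δ_1) = -15
  2·M_2 + 8·M_3 + 2·M_4 = 6(Δ_3 - Δ_2) = 30
Clamped end conditions give two more equations: 2h_0·M_0 + h_0·M_1 = 6(Δ_0 - S'(-2)) = -6 and h_3·M_3 + 2h_3·M_4 = 6(S'(7) - Δ_3) = -42.
Forward elimination and back-substitution give M_0 = -17/46, M_1 = -29/23, M_2 = -335/92, M_3 = 383/46, M_4 = -1349/92.
On [-2, 1], S(x) = -6 + 5·(x + 2) - 17/92·(x + 2)² - 41/828·(x + 2)³.
With (x + 2) = 3/4: S(-5/4) = -13983/5888.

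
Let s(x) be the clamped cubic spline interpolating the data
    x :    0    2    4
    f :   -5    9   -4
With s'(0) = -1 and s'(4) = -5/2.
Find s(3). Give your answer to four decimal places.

3.4375

With M_i denoting the second derivative at x_i, h_i = 2, 2, and Δ_i = (y_(i+1) − y_i)/h_i = 7, -13/2:
  2·M_0 + 8·M_1 + 2·M_2 = 6(Δ_1 - Δ_0) = -81
Clamped end conditions give two more equations: 2h_0·M_0 + h_0·M_1 = 6(Δ_0 - s'(0)) = 48 and h_1·M_1 + 2h_1·M_2 = 6(s'(4) - Δ_1) = 24.
Solving: M_0 = 87/4, M_1 = -39/2, M_2 = 63/4.
On [2, 4], s(x) = 9 + 5/4·(x - 2) - 39/4·(x - 2)² + 47/16·(x - 2)³.
With (x - 2) = 1: s(3) = 55/16.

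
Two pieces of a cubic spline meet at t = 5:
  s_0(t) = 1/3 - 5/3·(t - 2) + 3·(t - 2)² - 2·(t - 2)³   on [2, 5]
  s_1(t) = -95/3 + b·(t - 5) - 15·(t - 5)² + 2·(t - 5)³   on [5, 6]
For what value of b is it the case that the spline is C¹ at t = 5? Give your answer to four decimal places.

-37.6667

s_0'(t) = -5/3 + 6·(t - 2) - 6·(t - 2)², so s_0'(5) = -113/3. On the right, s_1'(5) = b, so b = -113/3.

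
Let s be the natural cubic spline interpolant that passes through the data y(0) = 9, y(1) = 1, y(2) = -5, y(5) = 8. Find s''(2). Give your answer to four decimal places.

Put M_i = s'' at the i-th knot. Here h = (1, 1, 3) and Δ = (-8, -6, 13/3), so the interior equations h_(i-1)·M_(i-1) + 2(h_(i-1)+h_i)·M_i + h_i·M_(i+1) = 6(Δ_i − Δ_(i-1)) read
  1·M_0 + 4·M_1 + 1·M_2 = 6(Δ_1 - Δ_0) = 12
  1·M_1 + 8·M_2 + 3·M_3 = 6(Δ_2 - Δ_1) = 62
Natural end conditions: M_0 = M_3 = 0.
Solving: M_0 = 0, M_1 = 34/31, M_2 = 236/31, M_3 = 0.

7.6129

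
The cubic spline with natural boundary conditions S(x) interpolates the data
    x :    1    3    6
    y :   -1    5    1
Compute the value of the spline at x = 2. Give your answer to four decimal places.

2.6500

Let M_i = S''(x_i). Step sizes h_i = 2, 3; slopes of the chords Δ_i = (y_(i+1) - y_i)/h_i = 3, -4/3.
  2·M_0 + 10·M_1 + 3·M_2 = 6(Δ_1 - Δ_0) = -26
Natural end conditions: M_0 = M_2 = 0.
Solving the tridiagonal system: M_0 = 0, M_1 = -13/5, M_2 = 0.
On [1, 3], S(x) = -1 + 58/15·(x - 1) + 0·(x - 1)² - 13/60·(x - 1)³.
With (x - 1) = 1: S(2) = 53/20.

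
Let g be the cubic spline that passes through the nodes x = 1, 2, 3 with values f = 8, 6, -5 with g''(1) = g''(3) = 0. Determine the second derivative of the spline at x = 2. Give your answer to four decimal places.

Put M_i = g'' at the i-th knot. Here h = (1, 1) and Δ = (-2, -11), so the interior equations h_(i-1)·M_(i-1) + 2(h_(i-1)+h_i)·M_i + h_i·M_(i+1) = 6(Δ_i − Δ_(i-1)) read
  1·M_0 + 4·M_1 + 1·M_2 = 6(Δ_1 - Δ_0) = -54
Natural end conditions: M_0 = M_2 = 0.
Solving the tridiagonal system: M_0 = 0, M_1 = -27/2, M_2 = 0.

-13.5000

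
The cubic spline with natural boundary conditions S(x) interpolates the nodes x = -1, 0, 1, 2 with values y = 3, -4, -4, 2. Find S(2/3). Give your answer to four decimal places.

-4.8543

Put M_i = S'' at the i-th knot. Here h = (1, 1, 1) and Δ = (-7, 0, 6), so the interior equations h_(i-1)·M_(i-1) + 2(h_(i-1)+h_i)·M_i + h_i·M_(i+1) = 6(Δ_i − Δ_(i-1)) read
  1·M_0 + 4·M_1 + 1·M_2 = 6(Δ_1 - Δ_0) = 42
  1·M_1 + 4·M_2 + 1·M_3 = 6(Δ_2 - Δ_1) = 36
Natural end conditions: M_0 = M_3 = 0.
Hence M_0 = 0, M_1 = 44/5, M_2 = 34/5, M_3 = 0.
On [0, 1], S(x) = -4 - 61/15·x + 22/5·x² - 1/3·x³.
With x = 2/3: S(2/3) = -1966/405.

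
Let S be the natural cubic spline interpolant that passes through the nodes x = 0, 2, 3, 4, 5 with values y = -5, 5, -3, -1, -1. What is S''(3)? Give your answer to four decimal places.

21.2093

Write σ_i for S''(x_i). With h_i = 2, 1, 1, 1 and divided differences Δ_i = 5, -8, 2, 0, the continuity of S' gives the tridiagonal system
  2·σ_0 + 6·σ_1 + 1·σ_2 = 6(Δ_1 - Δ_0) = -78
  1·σ_1 + 4·σ_2 + 1·σ_3 = 6(Δ_2 - Δ_1) = 60
  1·σ_2 + 4·σ_3 + 1·σ_4 = 6(Δ_3 - Δ_2) = -12
Natural end conditions: σ_0 = σ_4 = 0.
Forward elimination and back-substitution give σ_0 = 0, σ_1 = -711/43, σ_2 = 912/43, σ_3 = -357/43, σ_4 = 0.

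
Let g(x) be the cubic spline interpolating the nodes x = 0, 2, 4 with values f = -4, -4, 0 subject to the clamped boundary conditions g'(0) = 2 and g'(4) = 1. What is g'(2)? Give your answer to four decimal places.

0.7500

Put σ_i = g'' at the i-th knot. Here h = (2, 2) and Δ = (0, 2), so the interior equations h_(i-1)·σ_(i-1) + 2(h_(i-1)+h_i)·σ_i + h_i·σ_(i+1) = 6(Δ_i − Δ_(i-1)) read
  2·σ_0 + 8·σ_1 + 2·σ_2 = 6(Δ_1 - Δ_0) = 12
Clamped end conditions give two more equations: 2h_0·σ_0 + h_0·σ_1 = 6(Δ_0 - g'(0)) = -12 and h_1·σ_1 + 2h_1·σ_2 = 6(g'(4) - Δ_1) = -6.
Solving: σ_0 = -19/4, σ_1 = 7/2, σ_2 = -13/4.
On [2, 4], g'(x) = b_1 + 2c_1·(x - 2) + 3d_1·(x - 2)² with b_1 = Δ_1 - h_1(2σ_1 + σ_2)/6 = 3/4, c_1 = σ_1/2 = 7/4, d_1 = (σ_2 - σ_1)/(6h_1) = -9/16. So g'(2) = 3/4.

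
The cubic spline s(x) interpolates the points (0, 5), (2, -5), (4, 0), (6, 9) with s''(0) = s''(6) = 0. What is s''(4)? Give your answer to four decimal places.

Let M_i = s''(x_i). Step sizes h_i = 2, 2, 2; slopes of the chords Δ_i = (y_(i+1) - y_i)/h_i = -5, 5/2, 9/2.
  2·M_0 + 8·M_1 + 2·M_2 = 6(Δ_1 - Δ_0) = 45
  2·M_1 + 8·M_2 + 2·M_3 = 6(Δ_2 - Δ_1) = 12
Natural end conditions: M_0 = M_3 = 0.
Hence M_0 = 0, M_1 = 28/5, M_2 = 1/10, M_3 = 0.

0.1000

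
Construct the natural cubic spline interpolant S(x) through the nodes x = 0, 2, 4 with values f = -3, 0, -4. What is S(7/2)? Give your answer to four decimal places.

-2.5898

Put M_i = S'' at the i-th knot. Here h = (2, 2) and Δ = (3/2, -2), so the interior equations h_(i-1)·M_(i-1) + 2(h_(i-1)+h_i)·M_i + h_i·M_(i+1) = 6(Δ_i − Δ_(i-1)) read
  2·M_0 + 8·M_1 + 2·M_2 = 6(Δ_1 - Δ_0) = -21
Natural end conditions: M_0 = M_2 = 0.
Solving the tridiagonal system: M_0 = 0, M_1 = -21/8, M_2 = 0.
On [2, 4], S(x) = 0 - 1/4·(x - 2) - 21/16·(x - 2)² + 7/32·(x - 2)³.
With (x - 2) = 3/2: S(7/2) = -663/256.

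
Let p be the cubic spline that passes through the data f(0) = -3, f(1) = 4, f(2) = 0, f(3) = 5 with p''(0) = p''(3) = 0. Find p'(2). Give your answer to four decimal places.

With M_i denoting the second derivative at x_i, h_i = 1, 1, 1, and Δ_i = (y_(i+1) − y_i)/h_i = 7, -4, 5:
  1·M_0 + 4·M_1 + 1·M_2 = 6(Δ_1 - Δ_0) = -66
  1·M_1 + 4·M_2 + 1·M_3 = 6(Δ_2 - Δ_1) = 54
Natural end conditions: M_0 = M_3 = 0.
Solving the tridiagonal system: M_0 = 0, M_1 = -106/5, M_2 = 94/5, M_3 = 0.
On [2, 3], p'(x) = b_2 + 2c_2·(x - 2) + 3d_2·(x - 2)² with b_2 = Δ_2 - h_2(2M_2 + M_3)/6 = -19/15, c_2 = M_2/2 = 47/5, d_2 = (M_3 - M_2)/(6h_2) = -47/15. So p'(2) = -19/15.

-1.2667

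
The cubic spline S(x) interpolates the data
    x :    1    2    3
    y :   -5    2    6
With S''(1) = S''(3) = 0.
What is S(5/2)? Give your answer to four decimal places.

With M_i denoting the second derivative at x_i, h_i = 1, 1, and Δ_i = (y_(i+1) − y_i)/h_i = 7, 4:
  1·M_0 + 4·M_1 + 1·M_2 = 6(Δ_1 - Δ_0) = -18
Natural end conditions: M_0 = M_2 = 0.
Forward elimination and back-substitution give M_0 = 0, M_1 = -9/2, M_2 = 0.
On [2, 3], S(x) = 2 + 11/2·(x - 2) - 9/4·(x - 2)² + 3/4·(x - 2)³.
With (x - 2) = 1/2: S(5/2) = 137/32.

4.2813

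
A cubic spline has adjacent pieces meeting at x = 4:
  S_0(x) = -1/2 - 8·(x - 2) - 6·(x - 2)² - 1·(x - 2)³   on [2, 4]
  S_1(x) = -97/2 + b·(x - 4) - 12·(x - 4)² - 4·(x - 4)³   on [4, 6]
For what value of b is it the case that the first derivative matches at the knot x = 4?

-44

S_0'(x) = -8 - 12·(x - 2) - 3·(x - 2)², so S_0'(4) = -44. On the right, S_1'(4) = b, so b = -44.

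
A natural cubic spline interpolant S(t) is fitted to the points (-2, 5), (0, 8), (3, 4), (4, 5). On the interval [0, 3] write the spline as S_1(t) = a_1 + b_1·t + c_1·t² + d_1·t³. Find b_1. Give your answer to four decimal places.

-0.1714

Put m_i = S'' at the i-th knot. Here h = (2, 3, 1) and Δ = (3/2, -4/3, 1), so the interior equations h_(i-1)·m_(i-1) + 2(h_(i-1)+h_i)·m_i + h_i·m_(i+1) = 6(Δ_i − Δ_(i-1)) read
  2·m_0 + 10·m_1 + 3·m_2 = 6(Δ_1 - Δ_0) = -17
  3·m_1 + 8·m_2 + 1·m_3 = 6(Δ_2 - Δ_1) = 14
Natural end conditions: m_0 = m_3 = 0.
Solving: m_0 = 0, m_1 = -178/71, m_2 = 191/71, m_3 = 0.
On [0, 3], with S_1(t) = a_1 + b_1·t + c_1·t² + d_1·t³: c_1 = m_1/2 = -89/71, d_1 = (m_2 - m_1)/(6h_1) = 41/142, b_1 = Δ_1 - h_1(2m_1 + m_2)/6 = -73/426.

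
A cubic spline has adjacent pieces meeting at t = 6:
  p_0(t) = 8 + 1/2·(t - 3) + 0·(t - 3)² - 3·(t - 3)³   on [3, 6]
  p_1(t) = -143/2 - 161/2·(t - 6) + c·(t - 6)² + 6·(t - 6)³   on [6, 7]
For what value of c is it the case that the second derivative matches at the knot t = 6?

p_0''(t) = 0 - 18·(t - 3), so p_0''(6) = -54. On the right, p_1''(6) = 2c, so c = -27.

-27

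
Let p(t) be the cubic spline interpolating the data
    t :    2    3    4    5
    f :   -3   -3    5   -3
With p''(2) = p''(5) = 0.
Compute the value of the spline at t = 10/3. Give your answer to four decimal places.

With M_i denoting the second derivative at x_i, h_i = 1, 1, 1, and Δ_i = (y_(i+1) − y_i)/h_i = 0, 8, -8:
  1·M_0 + 4·M_1 + 1·M_2 = 6(Δ_1 - Δ_0) = 48
  1·M_1 + 4·M_2 + 1·M_3 = 6(Δ_2 - Δ_1) = -96
Natural end conditions: M_0 = M_3 = 0.
Solving: M_0 = 0, M_1 = 96/5, M_2 = -144/5, M_3 = 0.
On [3, 4], p(t) = -3 + 32/5·(t - 3) + 48/5·(t - 3)² - 8·(t - 3)³.
With (t - 3) = 1/3: p(10/3) = -13/135.

-0.0963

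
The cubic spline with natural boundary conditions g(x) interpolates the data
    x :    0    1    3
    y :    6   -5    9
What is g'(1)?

With M_i denoting the second derivative at x_i, h_i = 1, 2, and Δ_i = (y_(i+1) − y_i)/h_i = -11, 7:
  1·M_0 + 6·M_1 + 2·M_2 = 6(Δ_1 - Δ_0) = 108
Natural end conditions: M_0 = M_2 = 0.
Forward elimination and back-substitution give M_0 = 0, M_1 = 18, M_2 = 0.
On [1, 3], g'(x) = b_1 + 2c_1·(x - 1) + 3d_1·(x - 1)² with b_1 = Δ_1 - h_1(2M_1 + M_2)/6 = -5, c_1 = M_1/2 = 9, d_1 = (M_2 - M_1)/(6h_1) = -3/2. So g'(1) = -5.

-5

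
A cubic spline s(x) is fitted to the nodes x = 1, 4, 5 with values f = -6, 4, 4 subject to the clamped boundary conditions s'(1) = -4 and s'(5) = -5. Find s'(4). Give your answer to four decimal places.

3.6250

Put m_i = s'' at the i-th knot. Here h = (3, 1) and Δ = (10/3, 0), so the interior equations h_(i-1)·m_(i-1) + 2(h_(i-1)+h_i)·m_i + h_i·m_(i+1) = 6(Δ_i − Δ_(i-1)) read
  3·m_0 + 8·m_1 + 1·m_2 = 6(Δ_1 - Δ_0) = -20
Clamped end conditions give two more equations: 2h_0·m_0 + h_0·m_1 = 6(Δ_0 - s'(1)) = 44 and h_1·m_1 + 2h_1·m_2 = 6(s'(5) - Δ_1) = -30.
Solving: m_0 = 115/12, m_1 = -9/2, m_2 = -51/4.
On [4, 5], s'(x) = b_1 + 2c_1·(x - 4) + 3d_1·(x - 4)² with b_1 = Δ_1 - h_1(2m_1 + m_2)/6 = 29/8, c_1 = m_1/2 = -9/4, d_1 = (m_2 - m_1)/(6h_1) = -11/8. So s'(4) = 29/8.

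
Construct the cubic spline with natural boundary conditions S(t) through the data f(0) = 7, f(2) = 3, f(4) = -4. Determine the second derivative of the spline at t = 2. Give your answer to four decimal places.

-1.1250

Put m_i = S'' at the i-th knot. Here h = (2, 2) and Δ = (-2, -7/2), so the interior equations h_(i-1)·m_(i-1) + 2(h_(i-1)+h_i)·m_i + h_i·m_(i+1) = 6(Δ_i − Δ_(i-1)) read
  2·m_0 + 8·m_1 + 2·m_2 = 6(Δ_1 - Δ_0) = -9
Natural end conditions: m_0 = m_2 = 0.
Forward elimination and back-substitution give m_0 = 0, m_1 = -9/8, m_2 = 0.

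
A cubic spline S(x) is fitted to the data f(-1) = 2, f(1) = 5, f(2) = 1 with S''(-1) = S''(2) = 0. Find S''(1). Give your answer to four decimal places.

Let σ_i = S''(x_i). Step sizes h_i = 2, 1; slopes of the chords Δ_i = (y_(i+1) - y_i)/h_i = 3/2, -4.
  2·σ_0 + 6·σ_1 + 1·σ_2 = 6(Δ_1 - Δ_0) = -33
Natural end conditions: σ_0 = σ_2 = 0.
Forward elimination and back-substitution give σ_0 = 0, σ_1 = -11/2, σ_2 = 0.

-5.5000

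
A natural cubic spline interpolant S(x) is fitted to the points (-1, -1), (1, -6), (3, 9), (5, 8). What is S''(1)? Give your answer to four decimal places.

Write M_i for S''(x_i). With h_i = 2, 2, 2 and divided differences Δ_i = -5/2, 15/2, -1/2, the continuity of S' gives the tridiagonal system
  2·M_0 + 8·M_1 + 2·M_2 = 6(Δ_1 - Δ_0) = 60
  2·M_1 + 8·M_2 + 2·M_3 = 6(Δ_2 - Δ_1) = -48
Natural end conditions: M_0 = M_3 = 0.
Solving: M_0 = 0, M_1 = 48/5, M_2 = -42/5, M_3 = 0.

9.6000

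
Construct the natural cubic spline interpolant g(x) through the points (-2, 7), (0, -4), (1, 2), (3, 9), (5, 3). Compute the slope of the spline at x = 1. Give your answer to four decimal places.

6.9570

Put M_i = g'' at the i-th knot. Here h = (2, 1, 2, 2) and Δ = (-11/2, 6, 7/2, -3), so the interior equations h_(i-1)·M_(i-1) + 2(h_(i-1)+h_i)·M_i + h_i·M_(i+1) = 6(Δ_i − Δ_(i-1)) read
  2·M_0 + 6·M_1 + 1·M_2 = 6(Δ_1 - Δ_0) = 69
  1·M_1 + 6·M_2 + 2·M_3 = 6(Δ_2 - Δ_1) = -15
  2·M_2 + 8·M_3 + 2·M_4 = 6(Δ_3 - Δ_2) = -39
Natural end conditions: M_0 = M_4 = 0.
Solving the tridiagonal system: M_0 = 0, M_1 = 1539/128, M_2 = -201/64, M_3 = -1047/256, M_4 = 0.
On [1, 3], g'(x) = b_2 + 2c_2·(x - 1) + 3d_2·(x - 1)² with b_2 = Δ_2 - h_2(2M_2 + M_3)/6 = 1781/256, c_2 = M_2/2 = -201/128, d_2 = (M_3 - M_2)/(6h_2) = -81/1024. So g'(1) = 1781/256.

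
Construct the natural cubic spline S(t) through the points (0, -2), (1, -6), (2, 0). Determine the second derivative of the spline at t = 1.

15

Write M_i for S''(x_i). With h_i = 1, 1 and divided differences Δ_i = -4, 6, the continuity of S' gives the tridiagonal system
  1·M_0 + 4·M_1 + 1·M_2 = 6(Δ_1 - Δ_0) = 60
Natural end conditions: M_0 = M_2 = 0.
Solving: M_0 = 0, M_1 = 15, M_2 = 0.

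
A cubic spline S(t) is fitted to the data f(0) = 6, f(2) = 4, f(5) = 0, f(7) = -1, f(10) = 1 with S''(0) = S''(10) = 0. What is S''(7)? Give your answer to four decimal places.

With m_i denoting the second derivative at x_i, h_i = 2, 3, 2, 3, and Δ_i = (y_(i+1) − y_i)/h_i = -1, -4/3, -1/2, 2/3:
  2·m_0 + 10·m_1 + 3·m_2 = 6(Δ_1 - Δ_0) = -2
  3·m_1 + 10·m_2 + 2·m_3 = 6(Δ_2 - Δ_1) = 5
  2·m_2 + 10·m_3 + 3·m_4 = 6(Δ_3 - Δ_2) = 7
Natural end conditions: m_0 = m_4 = 0.
Hence m_0 = 0, m_1 = -10/29, m_2 = 14/29, m_3 = 35/58, m_4 = 0.

0.6034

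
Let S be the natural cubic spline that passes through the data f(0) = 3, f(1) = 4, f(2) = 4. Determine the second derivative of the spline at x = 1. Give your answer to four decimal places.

Write M_i for S''(x_i). With h_i = 1, 1 and divided differences Δ_i = 1, 0, the continuity of S' gives the tridiagonal system
  1·M_0 + 4·M_1 + 1·M_2 = 6(Δ_1 - Δ_0) = -6
Natural end conditions: M_0 = M_2 = 0.
Forward elimination and back-substitution give M_0 = 0, M_1 = -3/2, M_2 = 0.

-1.5000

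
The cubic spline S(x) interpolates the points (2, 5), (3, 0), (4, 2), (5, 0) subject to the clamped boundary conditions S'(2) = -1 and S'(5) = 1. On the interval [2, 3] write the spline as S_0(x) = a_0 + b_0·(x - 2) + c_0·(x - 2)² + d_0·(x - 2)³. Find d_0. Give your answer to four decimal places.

6.9333

Let m_i = S''(x_i). Step sizes h_i = 1, 1, 1; slopes of the chords Δ_i = (y_(i+1) - y_i)/h_i = -5, 2, -2.
  1·m_0 + 4·m_1 + 1·m_2 = 6(Δ_1 - Δ_0) = 42
  1·m_1 + 4·m_2 + 1·m_3 = 6(Δ_2 - Δ_1) = -24
Clamped end conditions give two more equations: 2h_0·m_0 + h_0·m_1 = 6(Δ_0 - S'(2)) = -24 and h_2·m_2 + 2h_2·m_3 = 6(S'(5) - Δ_2) = 18.
Solving the tridiagonal system: m_0 = -328/15, m_1 = 296/15, m_2 = -226/15, m_3 = 248/15.
On [2, 3], with S_0(x) = a_0 + b_0·(x - 2) + c_0·(x - 2)² + d_0·(x - 2)³: c_0 = m_0/2 = -164/15, d_0 = (m_1 - m_0)/(6h_0) = 104/15, b_0 = Δ_0 - h_0(2m_0 + m_1)/6 = -1.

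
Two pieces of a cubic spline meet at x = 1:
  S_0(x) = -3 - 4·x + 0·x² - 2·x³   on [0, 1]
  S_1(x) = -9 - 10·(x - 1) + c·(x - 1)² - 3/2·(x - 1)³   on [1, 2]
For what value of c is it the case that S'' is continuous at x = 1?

-6

S_0''(x) = 0 - 12·x, so S_0''(1) = -12. On the right, S_1''(1) = 2c, so c = -6.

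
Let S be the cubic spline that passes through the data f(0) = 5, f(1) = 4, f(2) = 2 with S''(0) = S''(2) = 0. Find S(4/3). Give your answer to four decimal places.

3.4259

With M_i denoting the second derivative at x_i, h_i = 1, 1, and Δ_i = (y_(i+1) − y_i)/h_i = -1, -2:
  1·M_0 + 4·M_1 + 1·M_2 = 6(Δ_1 - Δ_0) = -6
Natural end conditions: M_0 = M_2 = 0.
Hence M_0 = 0, M_1 = -3/2, M_2 = 0.
On [1, 2], S(x) = 4 - 3/2·(x - 1) - 3/4·(x - 1)² + 1/4·(x - 1)³.
With (x - 1) = 1/3: S(4/3) = 185/54.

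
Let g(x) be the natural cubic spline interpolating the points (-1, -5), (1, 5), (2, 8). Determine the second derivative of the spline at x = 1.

-2

Let M_i = g''(x_i). Step sizes h_i = 2, 1; slopes of the chords Δ_i = (y_(i+1) - y_i)/h_i = 5, 3.
  2·M_0 + 6·M_1 + 1·M_2 = 6(Δ_1 - Δ_0) = -12
Natural end conditions: M_0 = M_2 = 0.
Hence M_0 = 0, M_1 = -2, M_2 = 0.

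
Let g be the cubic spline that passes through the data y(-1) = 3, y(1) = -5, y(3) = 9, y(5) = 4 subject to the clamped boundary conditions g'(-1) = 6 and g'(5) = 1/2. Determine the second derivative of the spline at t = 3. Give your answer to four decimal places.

Let M_i = g''(x_i). Step sizes h_i = 2, 2, 2; slopes of the chords Δ_i = (y_(i+1) - y_i)/h_i = -4, 7, -5/2.
  2·M_0 + 8·M_1 + 2·M_2 = 6(Δ_1 - Δ_0) = 66
  2·M_1 + 8·M_2 + 2·M_3 = 6(Δ_2 - Δ_1) = -57
Clamped end conditions give two more equations: 2h_0·M_0 + h_0·M_1 = 6(Δ_0 - g'(-1)) = -60 and h_2·M_2 + 2h_2·M_3 = 6(g'(5) - Δ_2) = 18.
Solving: M_0 = -359/15, M_1 = 268/15, M_2 = -218/15, M_3 = 353/30.

-14.5333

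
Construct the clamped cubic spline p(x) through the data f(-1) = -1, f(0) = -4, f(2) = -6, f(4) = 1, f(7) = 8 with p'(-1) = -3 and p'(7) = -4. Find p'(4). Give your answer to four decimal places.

4.9552

Put M_i = p'' at the i-th knot. Here h = (1, 2, 2, 3) and Δ = (-3, -1, 7/2, 7/3), so the interior equations h_(i-1)·M_(i-1) + 2(h_(i-1)+h_i)·M_i + h_i·M_(i+1) = 6(Δ_i − Δ_(i-1)) read
  1·M_0 + 6·M_1 + 2·M_2 = 6(Δ_1 - Δ_0) = 12
  2·M_1 + 8·M_2 + 2·M_3 = 6(Δ_2 - Δ_1) = 27
  2·M_2 + 10·M_3 + 3·M_4 = 6(Δ_3 - Δ_2) = -7
Clamped end conditions give two more equations: 2h_0·M_0 + h_0·M_1 = 6(Δ_0 - p'(-1)) = 0 and h_3·M_3 + 2h_3·M_4 = 6(p'(7) - Δ_3) = -38.
Forward elimination and back-substitution give M_0 = -119/212, M_1 = 119/106, M_2 = 1235/424, M_3 = 77/106, M_4 = -4259/636.
On [4, 7], p'(x) = b_3 + 2c_3·(x - 4) + 3d_3·(x - 4)² with b_3 = Δ_3 - h_3(2M_3 + M_4)/6 = 2101/424, c_3 = M_3/2 = 77/212, d_3 = (M_4 - M_3)/(6h_3) = -4721/11448. So p'(4) = 2101/424.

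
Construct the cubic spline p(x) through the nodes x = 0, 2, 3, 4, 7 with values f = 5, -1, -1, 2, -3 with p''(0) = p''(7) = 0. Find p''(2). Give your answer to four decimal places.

Write σ_i for p''(x_i). With h_i = 2, 1, 1, 3 and divided differences Δ_i = -3, 0, 3, -5/3, the continuity of p' gives the tridiagonal system
  2·σ_0 + 6·σ_1 + 1·σ_2 = 6(Δ_1 - Δ_0) = 18
  1·σ_1 + 4·σ_2 + 1·σ_3 = 6(Δ_2 - Δ_1) = 18
  1·σ_2 + 8·σ_3 + 3·σ_4 = 6(Δ_3 - Δ_2) = -28
Natural end conditions: σ_0 = σ_4 = 0.
Solving the tridiagonal system: σ_0 = 0, σ_1 = 193/89, σ_2 = 444/89, σ_3 = -367/89, σ_4 = 0.

2.1685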